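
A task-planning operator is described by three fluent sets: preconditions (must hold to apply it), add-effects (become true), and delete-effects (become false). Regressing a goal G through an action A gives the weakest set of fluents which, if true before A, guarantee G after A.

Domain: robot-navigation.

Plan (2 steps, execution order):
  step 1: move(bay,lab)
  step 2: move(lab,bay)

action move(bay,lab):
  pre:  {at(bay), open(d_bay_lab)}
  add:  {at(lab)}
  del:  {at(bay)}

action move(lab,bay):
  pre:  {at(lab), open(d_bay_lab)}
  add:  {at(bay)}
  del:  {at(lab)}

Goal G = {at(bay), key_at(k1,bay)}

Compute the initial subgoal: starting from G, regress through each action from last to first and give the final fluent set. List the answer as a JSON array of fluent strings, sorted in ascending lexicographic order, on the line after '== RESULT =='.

Regress step by step:
  through step 2 (move(lab,bay)): drop {at(bay)}, keep {key_at(k1,bay)}, require {at(lab), open(d_bay_lab)}
    → {at(lab), key_at(k1,bay), open(d_bay_lab)}
  through step 1 (move(bay,lab)): drop {at(lab)}, keep {key_at(k1,bay), open(d_bay_lab)}, require {at(bay), open(d_bay_lab)}
    → {at(bay), key_at(k1,bay), open(d_bay_lab)}

== RESULT ==
["at(bay)", "key_at(k1,bay)", "open(d_bay_lab)"]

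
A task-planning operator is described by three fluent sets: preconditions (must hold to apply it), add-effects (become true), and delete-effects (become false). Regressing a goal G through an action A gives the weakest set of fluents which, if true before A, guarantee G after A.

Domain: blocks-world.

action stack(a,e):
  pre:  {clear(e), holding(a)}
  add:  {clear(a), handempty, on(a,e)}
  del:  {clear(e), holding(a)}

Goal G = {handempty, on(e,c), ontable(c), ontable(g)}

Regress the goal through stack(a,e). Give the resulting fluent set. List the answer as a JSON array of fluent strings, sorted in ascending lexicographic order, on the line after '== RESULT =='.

Regress:
  G ∩ del = {}  (empty — regression defined)
  G \ add = {handempty, on(e,c), ontable(c), ontable(g)} \ {clear(a), handempty, on(a,e)} = {on(e,c), ontable(c), ontable(g)}
  ∪ pre   = {on(e,c), ontable(c), ontable(g)} ∪ {clear(e), holding(a)}
          = {clear(e), holding(a), on(e,c), ontable(c), ontable(g)}

== RESULT ==
["clear(e)", "holding(a)", "on(e,c)", "ontable(c)", "ontable(g)"]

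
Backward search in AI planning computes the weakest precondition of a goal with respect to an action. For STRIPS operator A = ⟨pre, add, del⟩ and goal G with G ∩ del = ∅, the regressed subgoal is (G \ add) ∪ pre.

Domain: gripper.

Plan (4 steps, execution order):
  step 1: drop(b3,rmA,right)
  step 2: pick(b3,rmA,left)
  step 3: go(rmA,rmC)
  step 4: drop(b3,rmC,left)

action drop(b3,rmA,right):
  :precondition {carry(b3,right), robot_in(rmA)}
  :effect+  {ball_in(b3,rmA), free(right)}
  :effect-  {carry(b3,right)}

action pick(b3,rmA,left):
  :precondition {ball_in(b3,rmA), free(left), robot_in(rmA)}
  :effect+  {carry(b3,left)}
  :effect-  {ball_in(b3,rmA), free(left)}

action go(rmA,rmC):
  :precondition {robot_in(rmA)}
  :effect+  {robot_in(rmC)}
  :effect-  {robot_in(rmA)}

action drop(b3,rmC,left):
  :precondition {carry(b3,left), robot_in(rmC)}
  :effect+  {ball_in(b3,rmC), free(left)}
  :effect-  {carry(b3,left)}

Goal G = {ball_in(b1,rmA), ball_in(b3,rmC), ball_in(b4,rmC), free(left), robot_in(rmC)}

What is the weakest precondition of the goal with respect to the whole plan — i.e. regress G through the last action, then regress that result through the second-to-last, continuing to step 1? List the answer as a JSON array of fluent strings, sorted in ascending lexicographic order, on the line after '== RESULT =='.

Work backward from the goal:
  through step 4 (drop(b3,rmC,left)): drop {ball_in(b3,rmC), free(left)}, keep {ball_in(b1,rmA), ball_in(b4,rmC), robot_in(rmC)}, require {carry(b3,left), robot_in(rmC)}
    → {ball_in(b1,rmA), ball_in(b4,rmC), carry(b3,left), robot_in(rmC)}
  through step 3 (go(rmA,rmC)): drop {robot_in(rmC)}, keep {ball_in(b1,rmA), ball_in(b4,rmC), carry(b3,left)}, require {robot_in(rmA)}
    → {ball_in(b1,rmA), ball_in(b4,rmC), carry(b3,left), robot_in(rmA)}
  through step 2 (pick(b3,rmA,left)): drop {carry(b3,left)}, keep {ball_in(b1,rmA), ball_in(b4,rmC), robot_in(rmA)}, require {ball_in(b3,rmA), free(left), robot_in(rmA)}
    → {ball_in(b1,rmA), ball_in(b3,rmA), ball_in(b4,rmC), free(left), robot_in(rmA)}
  through step 1 (drop(b3,rmA,right)): drop {ball_in(b3,rmA)}, keep {ball_in(b1,rmA), ball_in(b4,rmC), free(left), robot_in(rmA)}, require {carry(b3,right), robot_in(rmA)}
    → {ball_in(b1,rmA), ball_in(b4,rmC), carry(b3,right), free(left), robot_in(rmA)}

== RESULT ==
["ball_in(b1,rmA)", "ball_in(b4,rmC)", "carry(b3,right)", "free(left)", "robot_in(rmA)"]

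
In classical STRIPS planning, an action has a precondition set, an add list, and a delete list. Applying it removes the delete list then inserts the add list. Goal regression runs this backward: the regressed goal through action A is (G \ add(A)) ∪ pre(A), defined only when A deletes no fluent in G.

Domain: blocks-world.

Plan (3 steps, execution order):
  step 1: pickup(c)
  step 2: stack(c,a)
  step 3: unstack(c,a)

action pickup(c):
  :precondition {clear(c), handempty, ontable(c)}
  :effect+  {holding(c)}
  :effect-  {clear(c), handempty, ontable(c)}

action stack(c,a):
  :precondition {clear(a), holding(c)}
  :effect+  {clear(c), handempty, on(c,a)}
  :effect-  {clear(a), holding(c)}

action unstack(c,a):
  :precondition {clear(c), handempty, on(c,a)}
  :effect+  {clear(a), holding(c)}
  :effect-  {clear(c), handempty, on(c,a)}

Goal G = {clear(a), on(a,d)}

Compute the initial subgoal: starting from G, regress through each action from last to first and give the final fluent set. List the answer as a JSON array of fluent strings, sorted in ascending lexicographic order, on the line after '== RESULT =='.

Work backward from the goal:
  through step 3 (unstack(c,a)): drop {clear(a)}, keep {on(a,d)}, require {clear(c), handempty, on(c,a)}
    → {clear(c), handempty, on(a,d), on(c,a)}
  through step 2 (stack(c,a)): drop {clear(c), handempty, on(c,a)}, keep {on(a,d)}, require {clear(a), holding(c)}
    → {clear(a), holding(c), on(a,d)}
  through step 1 (pickup(c)): drop {holding(c)}, keep {clear(a), on(a,d)}, require {clear(c), handempty, ontable(c)}
    → {clear(a), clear(c), handempty, on(a,d), ontable(c)}

== RESULT ==
["clear(a)", "clear(c)", "handempty", "on(a,d)", "ontable(c)"]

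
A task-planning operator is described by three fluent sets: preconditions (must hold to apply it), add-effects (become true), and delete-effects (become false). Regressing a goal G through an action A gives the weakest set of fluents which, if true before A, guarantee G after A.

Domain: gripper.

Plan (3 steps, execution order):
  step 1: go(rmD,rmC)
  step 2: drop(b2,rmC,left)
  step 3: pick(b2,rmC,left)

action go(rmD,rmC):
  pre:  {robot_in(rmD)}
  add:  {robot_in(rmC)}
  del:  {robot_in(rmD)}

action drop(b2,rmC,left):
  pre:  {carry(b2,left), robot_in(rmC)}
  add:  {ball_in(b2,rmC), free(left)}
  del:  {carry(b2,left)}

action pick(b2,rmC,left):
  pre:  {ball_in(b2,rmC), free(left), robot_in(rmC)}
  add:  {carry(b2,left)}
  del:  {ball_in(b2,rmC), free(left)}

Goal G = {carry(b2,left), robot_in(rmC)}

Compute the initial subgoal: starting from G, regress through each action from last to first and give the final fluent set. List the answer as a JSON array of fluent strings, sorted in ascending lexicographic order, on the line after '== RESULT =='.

Regress step by step:
  through step 3 (pick(b2,rmC,left)): drop {carry(b2,left)}, keep {robot_in(rmC)}, require {ball_in(b2,rmC), free(left), robot_in(rmC)}
    → {ball_in(b2,rmC), free(left), robot_in(rmC)}
  through step 2 (drop(b2,rmC,left)): drop {ball_in(b2,rmC), free(left)}, keep {robot_in(rmC)}, require {carry(b2,left), robot_in(rmC)}
    → {carry(b2,left), robot_in(rmC)}
  through step 1 (go(rmD,rmC)): drop {robot_in(rmC)}, keep {carry(b2,left)}, require {robot_in(rmD)}
    → {carry(b2,left), robot_in(rmD)}

== RESULT ==
["carry(b2,left)", "robot_in(rmD)"]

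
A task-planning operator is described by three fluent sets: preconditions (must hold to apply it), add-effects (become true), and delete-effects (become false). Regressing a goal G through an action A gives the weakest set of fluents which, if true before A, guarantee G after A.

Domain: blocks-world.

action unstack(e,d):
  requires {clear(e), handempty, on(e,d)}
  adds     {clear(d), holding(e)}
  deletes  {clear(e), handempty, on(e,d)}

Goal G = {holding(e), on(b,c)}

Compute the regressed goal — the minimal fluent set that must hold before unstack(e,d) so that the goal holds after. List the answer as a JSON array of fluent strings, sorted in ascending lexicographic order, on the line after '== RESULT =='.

Regress:
  G ∩ del = {}  (empty — regression defined)
  G \ add = {holding(e), on(b,c)} \ {clear(d), holding(e)} = {on(b,c)}
  ∪ pre   = {on(b,c)} ∪ {clear(e), handempty, on(e,d)}
          = {clear(e), handempty, on(b,c), on(e,d)}

== RESULT ==
["clear(e)", "handempty", "on(b,c)", "on(e,d)"]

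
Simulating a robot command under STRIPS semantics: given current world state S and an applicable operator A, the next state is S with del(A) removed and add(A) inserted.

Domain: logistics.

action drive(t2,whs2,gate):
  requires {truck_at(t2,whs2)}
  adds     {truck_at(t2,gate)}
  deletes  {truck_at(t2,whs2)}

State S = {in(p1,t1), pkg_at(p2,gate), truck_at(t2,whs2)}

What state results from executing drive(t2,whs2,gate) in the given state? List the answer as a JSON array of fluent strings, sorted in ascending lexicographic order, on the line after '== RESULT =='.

Progress:
  pre ⊆ S: {truck_at(t2,whs2)} ⊆ S  — applicable
  S \ del = {in(p1,t1), pkg_at(p2,gate)}
  ∪ add   = {in(p1,t1), pkg_at(p2,gate), truck_at(t2,gate)}

== RESULT ==
["in(p1,t1)", "pkg_at(p2,gate)", "truck_at(t2,gate)"]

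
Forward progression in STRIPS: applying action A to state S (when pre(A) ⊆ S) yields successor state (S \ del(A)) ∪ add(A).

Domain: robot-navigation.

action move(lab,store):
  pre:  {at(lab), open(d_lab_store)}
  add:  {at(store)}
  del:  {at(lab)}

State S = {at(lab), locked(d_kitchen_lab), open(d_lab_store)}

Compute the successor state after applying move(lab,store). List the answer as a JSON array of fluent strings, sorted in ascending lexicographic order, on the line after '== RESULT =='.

Compute (S \ del) ∪ add:
  pre ⊆ S: {at(lab), open(d_lab_store)} ⊆ S  — applicable
  S \ del = {locked(d_kitchen_lab), open(d_lab_store)}
  ∪ add   = {at(store), locked(d_kitchen_lab), open(d_lab_store)}

== RESULT ==
["at(store)", "locked(d_kitchen_lab)", "open(d_lab_store)"]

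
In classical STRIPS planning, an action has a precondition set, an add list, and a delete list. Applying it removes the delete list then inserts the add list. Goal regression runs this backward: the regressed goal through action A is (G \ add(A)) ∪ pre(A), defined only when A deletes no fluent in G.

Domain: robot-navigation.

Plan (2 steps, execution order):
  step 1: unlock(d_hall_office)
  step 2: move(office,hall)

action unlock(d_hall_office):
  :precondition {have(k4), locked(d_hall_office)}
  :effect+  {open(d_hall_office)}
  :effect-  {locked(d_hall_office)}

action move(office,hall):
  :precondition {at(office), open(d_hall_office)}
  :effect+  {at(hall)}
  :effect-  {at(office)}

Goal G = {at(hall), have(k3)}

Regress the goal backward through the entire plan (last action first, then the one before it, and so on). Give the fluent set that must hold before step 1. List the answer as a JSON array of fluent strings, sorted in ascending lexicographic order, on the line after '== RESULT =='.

Regress step by step:
  through step 2 (move(office,hall)): drop {at(hall)}, keep {have(k3)}, require {at(office), open(d_hall_office)}
    → {at(office), have(k3), open(d_hall_office)}
  through step 1 (unlock(d_hall_office)): drop {open(d_hall_office)}, keep {at(office), have(k3)}, require {have(k4), locked(d_hall_office)}
    → {at(office), have(k3), have(k4), locked(d_hall_office)}

== RESULT ==
["at(office)", "have(k3)", "have(k4)", "locked(d_hall_office)"]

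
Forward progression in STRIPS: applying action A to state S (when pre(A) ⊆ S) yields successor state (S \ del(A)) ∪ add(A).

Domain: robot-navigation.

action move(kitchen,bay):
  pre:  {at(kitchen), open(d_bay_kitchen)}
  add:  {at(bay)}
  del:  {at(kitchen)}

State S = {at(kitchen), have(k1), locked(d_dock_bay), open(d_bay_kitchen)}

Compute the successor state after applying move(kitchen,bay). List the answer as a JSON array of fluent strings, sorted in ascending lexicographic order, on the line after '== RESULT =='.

Progress:
  pre ⊆ S: {at(kitchen), open(d_bay_kitchen)} ⊆ S  — applicable
  S \ del = {have(k1), locked(d_dock_bay), open(d_bay_kitchen)}
  ∪ add   = {at(bay), have(k1), locked(d_dock_bay), open(d_bay_kitchen)}

== RESULT ==
["at(bay)", "have(k1)", "locked(d_dock_bay)", "open(d_bay_kitchen)"]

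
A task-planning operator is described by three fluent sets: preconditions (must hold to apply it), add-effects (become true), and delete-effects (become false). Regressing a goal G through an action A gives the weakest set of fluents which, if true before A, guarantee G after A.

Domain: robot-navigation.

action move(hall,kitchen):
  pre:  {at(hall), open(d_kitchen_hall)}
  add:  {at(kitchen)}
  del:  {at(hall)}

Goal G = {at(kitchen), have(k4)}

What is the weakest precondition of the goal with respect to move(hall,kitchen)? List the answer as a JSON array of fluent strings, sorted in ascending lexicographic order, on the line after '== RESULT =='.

Regress:
  G ∩ del = {}  (empty — regression defined)
  G \ add = {at(kitchen), have(k4)} \ {at(kitchen)} = {have(k4)}
  ∪ pre   = {have(k4)} ∪ {at(hall), open(d_kitchen_hall)}
          = {at(hall), have(k4), open(d_kitchen_hall)}

== RESULT ==
["at(hall)", "have(k4)", "open(d_kitchen_hall)"]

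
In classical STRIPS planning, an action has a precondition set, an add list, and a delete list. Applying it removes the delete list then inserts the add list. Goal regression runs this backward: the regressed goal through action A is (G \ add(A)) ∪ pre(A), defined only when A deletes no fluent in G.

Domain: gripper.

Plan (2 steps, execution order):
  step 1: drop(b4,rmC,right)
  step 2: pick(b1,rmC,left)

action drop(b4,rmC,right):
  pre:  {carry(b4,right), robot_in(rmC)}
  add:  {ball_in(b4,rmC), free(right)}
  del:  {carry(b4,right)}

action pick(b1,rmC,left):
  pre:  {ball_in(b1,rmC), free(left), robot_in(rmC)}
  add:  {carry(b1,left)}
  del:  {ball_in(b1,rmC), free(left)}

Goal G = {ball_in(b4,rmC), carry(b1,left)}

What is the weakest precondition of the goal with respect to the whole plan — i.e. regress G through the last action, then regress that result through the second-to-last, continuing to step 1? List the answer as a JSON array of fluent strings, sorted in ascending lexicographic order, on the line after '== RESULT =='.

Regress step by step:
  through step 2 (pick(b1,rmC,left)): drop {carry(b1,left)}, keep {ball_in(b4,rmC)}, require {ball_in(b1,rmC), free(left), robot_in(rmC)}
    → {ball_in(b1,rmC), ball_in(b4,rmC), free(left), robot_in(rmC)}
  through step 1 (drop(b4,rmC,right)): drop {ball_in(b4,rmC)}, keep {ball_in(b1,rmC), free(left), robot_in(rmC)}, require {carry(b4,right), robot_in(rmC)}
    → {ball_in(b1,rmC), carry(b4,right), free(left), robot_in(rmC)}

== RESULT ==
["ball_in(b1,rmC)", "carry(b4,right)", "free(left)", "robot_in(rmC)"]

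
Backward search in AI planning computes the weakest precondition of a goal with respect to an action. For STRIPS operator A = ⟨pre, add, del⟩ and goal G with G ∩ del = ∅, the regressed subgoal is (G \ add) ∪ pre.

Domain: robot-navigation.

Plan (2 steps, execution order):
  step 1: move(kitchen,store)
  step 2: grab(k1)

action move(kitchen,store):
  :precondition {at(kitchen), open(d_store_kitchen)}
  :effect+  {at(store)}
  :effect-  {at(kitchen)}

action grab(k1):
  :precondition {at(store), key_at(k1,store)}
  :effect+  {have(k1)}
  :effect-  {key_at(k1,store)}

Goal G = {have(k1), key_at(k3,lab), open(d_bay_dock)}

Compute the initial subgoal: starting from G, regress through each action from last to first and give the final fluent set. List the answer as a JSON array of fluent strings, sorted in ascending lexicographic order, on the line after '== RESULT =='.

Work backward from the goal:
  through step 2 (grab(k1)): drop {have(k1)}, keep {key_at(k3,lab), open(d_bay_dock)}, require {at(store), key_at(k1,store)}
    → {at(store), key_at(k1,store), key_at(k3,lab), open(d_bay_dock)}
  through step 1 (move(kitchen,store)): drop {at(store)}, keep {key_at(k1,store), key_at(k3,lab), open(d_bay_dock)}, require {at(kitchen), open(d_store_kitchen)}
    → {at(kitchen), key_at(k1,store), key_at(k3,lab), open(d_bay_dock), open(d_store_kitchen)}

== RESULT ==
["at(kitchen)", "key_at(k1,store)", "key_at(k3,lab)", "open(d_bay_dock)", "open(d_store_kitchen)"]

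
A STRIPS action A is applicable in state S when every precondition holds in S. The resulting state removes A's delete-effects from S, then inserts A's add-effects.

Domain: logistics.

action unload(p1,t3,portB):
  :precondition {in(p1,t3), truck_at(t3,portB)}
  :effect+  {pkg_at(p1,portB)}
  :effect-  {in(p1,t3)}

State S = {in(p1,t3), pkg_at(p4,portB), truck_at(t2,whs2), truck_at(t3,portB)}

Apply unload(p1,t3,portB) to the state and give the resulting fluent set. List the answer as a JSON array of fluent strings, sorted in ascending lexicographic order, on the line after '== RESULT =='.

Compute (S \ del) ∪ add:
  pre ⊆ S: {in(p1,t3), truck_at(t3,portB)} ⊆ S  — applicable
  S \ del = {pkg_at(p4,portB), truck_at(t2,whs2), truck_at(t3,portB)}
  ∪ add   = {pkg_at(p1,portB), pkg_at(p4,portB), truck_at(t2,whs2), truck_at(t3,portB)}

== RESULT ==
["pkg_at(p1,portB)", "pkg_at(p4,portB)", "truck_at(t2,whs2)", "truck_at(t3,portB)"]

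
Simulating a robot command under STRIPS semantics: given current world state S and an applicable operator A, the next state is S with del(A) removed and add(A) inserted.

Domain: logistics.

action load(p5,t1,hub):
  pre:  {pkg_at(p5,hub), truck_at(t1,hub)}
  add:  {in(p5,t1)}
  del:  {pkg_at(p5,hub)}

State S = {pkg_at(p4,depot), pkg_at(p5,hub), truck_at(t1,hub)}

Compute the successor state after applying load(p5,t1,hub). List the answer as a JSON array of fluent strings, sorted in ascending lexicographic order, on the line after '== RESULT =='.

Compute (S \ del) ∪ add:
  pre ⊆ S: {pkg_at(p5,hub), truck_at(t1,hub)} ⊆ S  — applicable
  S \ del = {pkg_at(p4,depot), truck_at(t1,hub)}
  ∪ add   = {in(p5,t1), pkg_at(p4,depot), truck_at(t1,hub)}

== RESULT ==
["in(p5,t1)", "pkg_at(p4,depot)", "truck_at(t1,hub)"]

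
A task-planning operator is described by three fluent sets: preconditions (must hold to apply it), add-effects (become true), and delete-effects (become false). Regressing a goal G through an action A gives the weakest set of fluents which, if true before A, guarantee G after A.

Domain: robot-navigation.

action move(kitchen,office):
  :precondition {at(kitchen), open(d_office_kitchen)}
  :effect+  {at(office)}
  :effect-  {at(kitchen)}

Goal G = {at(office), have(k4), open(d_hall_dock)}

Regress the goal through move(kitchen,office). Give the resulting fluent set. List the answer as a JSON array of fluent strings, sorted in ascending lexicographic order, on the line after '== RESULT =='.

Regress:
  G ∩ del = {}  (empty — regression defined)
  G \ add = {at(office), have(k4), open(d_hall_dock)} \ {at(office)} = {have(k4), open(d_hall_dock)}
  ∪ pre   = {have(k4), open(d_hall_dock)} ∪ {at(kitchen), open(d_office_kitchen)}
          = {at(kitchen), have(k4), open(d_hall_dock), open(d_office_kitchen)}

== RESULT ==
["at(kitchen)", "have(k4)", "open(d_hall_dock)", "open(d_office_kitchen)"]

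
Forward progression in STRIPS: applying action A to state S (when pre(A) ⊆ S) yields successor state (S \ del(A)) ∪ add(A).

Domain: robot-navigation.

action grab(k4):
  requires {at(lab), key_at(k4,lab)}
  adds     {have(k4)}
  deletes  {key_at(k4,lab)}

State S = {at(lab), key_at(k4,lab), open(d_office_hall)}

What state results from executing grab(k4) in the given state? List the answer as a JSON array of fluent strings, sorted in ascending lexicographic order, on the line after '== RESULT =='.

Progress:
  pre ⊆ S: {at(lab), key_at(k4,lab)} ⊆ S  — applicable
  S \ del = {at(lab), open(d_office_hall)}
  ∪ add   = {at(lab), have(k4), open(d_office_hall)}

== RESULT ==
["at(lab)", "have(k4)", "open(d_office_hall)"]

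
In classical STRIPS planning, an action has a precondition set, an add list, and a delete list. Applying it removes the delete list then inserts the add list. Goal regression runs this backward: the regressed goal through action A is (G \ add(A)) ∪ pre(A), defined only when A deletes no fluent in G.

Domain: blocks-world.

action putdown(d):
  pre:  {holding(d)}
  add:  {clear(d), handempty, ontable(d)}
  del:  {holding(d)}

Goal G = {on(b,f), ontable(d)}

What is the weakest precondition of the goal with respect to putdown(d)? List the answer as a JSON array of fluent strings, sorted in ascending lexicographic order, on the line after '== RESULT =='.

Regress:
  G ∩ del = {}  (empty — regression defined)
  G \ add = {on(b,f), ontable(d)} \ {clear(d), handempty, ontable(d)} = {on(b,f)}
  ∪ pre   = {on(b,f)} ∪ {holding(d)}
          = {holding(d), on(b,f)}

== RESULT ==
["holding(d)", "on(b,f)"]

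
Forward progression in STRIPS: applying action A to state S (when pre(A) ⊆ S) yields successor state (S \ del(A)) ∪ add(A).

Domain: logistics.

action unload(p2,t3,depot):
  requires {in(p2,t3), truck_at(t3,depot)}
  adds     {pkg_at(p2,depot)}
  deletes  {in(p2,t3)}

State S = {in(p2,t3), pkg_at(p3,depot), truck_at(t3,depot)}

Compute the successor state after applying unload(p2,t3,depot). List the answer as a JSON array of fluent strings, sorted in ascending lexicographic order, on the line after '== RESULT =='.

Progress:
  pre ⊆ S: {in(p2,t3), truck_at(t3,depot)} ⊆ S  — applicable
  S \ del = {pkg_at(p3,depot), truck_at(t3,depot)}
  ∪ add   = {pkg_at(p2,depot), pkg_at(p3,depot), truck_at(t3,depot)}

== RESULT ==
["pkg_at(p2,depot)", "pkg_at(p3,depot)", "truck_at(t3,depot)"]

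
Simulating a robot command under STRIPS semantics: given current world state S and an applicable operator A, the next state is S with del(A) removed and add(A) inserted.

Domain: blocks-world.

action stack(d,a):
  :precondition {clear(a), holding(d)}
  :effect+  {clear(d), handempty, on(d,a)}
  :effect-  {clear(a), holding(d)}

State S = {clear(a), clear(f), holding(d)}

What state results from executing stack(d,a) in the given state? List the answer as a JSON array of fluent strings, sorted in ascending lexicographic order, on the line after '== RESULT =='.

Progress:
  pre ⊆ S: {clear(a), holding(d)} ⊆ S  — applicable
  S \ del = {clear(f)}
  ∪ add   = {clear(d), clear(f), handempty, on(d,a)}

== RESULT ==
["clear(d)", "clear(f)", "handempty", "on(d,a)"]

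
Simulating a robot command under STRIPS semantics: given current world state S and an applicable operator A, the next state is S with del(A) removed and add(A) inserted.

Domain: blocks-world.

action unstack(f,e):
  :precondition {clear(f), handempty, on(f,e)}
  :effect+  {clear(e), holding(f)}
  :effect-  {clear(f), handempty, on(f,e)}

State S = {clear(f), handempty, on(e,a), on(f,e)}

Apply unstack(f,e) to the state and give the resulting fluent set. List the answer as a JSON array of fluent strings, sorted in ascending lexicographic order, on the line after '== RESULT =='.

Compute (S \ del) ∪ add:
  pre ⊆ S: {clear(f), handempty, on(f,e)} ⊆ S  — applicable
  S \ del = {on(e,a)}
  ∪ add   = {clear(e), holding(f), on(e,a)}

== RESULT ==
["clear(e)", "holding(f)", "on(e,a)"]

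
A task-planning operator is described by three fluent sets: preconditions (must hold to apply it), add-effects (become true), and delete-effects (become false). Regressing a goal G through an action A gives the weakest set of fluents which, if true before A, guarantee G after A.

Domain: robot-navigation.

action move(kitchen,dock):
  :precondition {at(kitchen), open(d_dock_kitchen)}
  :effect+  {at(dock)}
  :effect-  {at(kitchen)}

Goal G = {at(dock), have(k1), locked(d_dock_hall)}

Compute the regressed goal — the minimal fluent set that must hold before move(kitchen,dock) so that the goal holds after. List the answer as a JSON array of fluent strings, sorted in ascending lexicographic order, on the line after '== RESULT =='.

Regress:
  G ∩ del = {}  (empty — regression defined)
  G \ add = {at(dock), have(k1), locked(d_dock_hall)} \ {at(dock)} = {have(k1), locked(d_dock_hall)}
  ∪ pre   = {have(k1), locked(d_dock_hall)} ∪ {at(kitchen), open(d_dock_kitchen)}
          = {at(kitchen), have(k1), locked(d_dock_hall), open(d_dock_kitchen)}

== RESULT ==
["at(kitchen)", "have(k1)", "locked(d_dock_hall)", "open(d_dock_kitchen)"]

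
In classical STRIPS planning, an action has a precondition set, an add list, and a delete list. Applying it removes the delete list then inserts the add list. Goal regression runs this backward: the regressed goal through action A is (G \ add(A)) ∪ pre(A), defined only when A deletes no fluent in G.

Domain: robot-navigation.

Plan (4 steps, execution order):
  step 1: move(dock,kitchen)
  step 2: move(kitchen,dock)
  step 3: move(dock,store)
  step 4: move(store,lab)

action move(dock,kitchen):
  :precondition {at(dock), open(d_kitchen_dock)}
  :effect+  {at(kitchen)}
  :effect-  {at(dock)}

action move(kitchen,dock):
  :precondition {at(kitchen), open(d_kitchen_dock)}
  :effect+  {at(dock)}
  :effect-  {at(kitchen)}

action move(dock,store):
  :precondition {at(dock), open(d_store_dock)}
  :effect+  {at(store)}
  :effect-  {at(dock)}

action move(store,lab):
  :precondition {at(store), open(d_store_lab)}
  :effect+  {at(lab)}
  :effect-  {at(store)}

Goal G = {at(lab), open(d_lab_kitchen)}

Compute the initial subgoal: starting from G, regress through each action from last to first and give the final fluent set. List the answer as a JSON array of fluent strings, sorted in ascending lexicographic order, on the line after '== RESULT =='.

Work backward from the goal:
  through step 4 (move(store,lab)): drop {at(lab)}, keep {open(d_lab_kitchen)}, require {at(store), open(d_store_lab)}
    → {at(store), open(d_lab_kitchen), open(d_store_lab)}
  through step 3 (move(dock,store)): drop {at(store)}, keep {open(d_lab_kitchen), open(d_store_lab)}, require {at(dock), open(d_store_dock)}
    → {at(dock), open(d_lab_kitchen), open(d_store_dock), open(d_store_lab)}
  through step 2 (move(kitchen,dock)): drop {at(dock)}, keep {open(d_lab_kitchen), open(d_store_dock), open(d_store_lab)}, require {at(kitchen), open(d_kitchen_dock)}
    → {at(kitchen), open(d_kitchen_dock), open(d_lab_kitchen), open(d_store_dock), open(d_store_lab)}
  through step 1 (move(dock,kitchen)): drop {at(kitchen)}, keep {open(d_kitchen_dock), open(d_lab_kitchen), open(d_store_dock), open(d_store_lab)}, require {at(dock), open(d_kitchen_dock)}
    → {at(dock), open(d_kitchen_dock), open(d_lab_kitchen), open(d_store_dock), open(d_store_lab)}

== RESULT ==
["at(dock)", "open(d_kitchen_dock)", "open(d_lab_kitchen)", "open(d_store_dock)", "open(d_store_lab)"]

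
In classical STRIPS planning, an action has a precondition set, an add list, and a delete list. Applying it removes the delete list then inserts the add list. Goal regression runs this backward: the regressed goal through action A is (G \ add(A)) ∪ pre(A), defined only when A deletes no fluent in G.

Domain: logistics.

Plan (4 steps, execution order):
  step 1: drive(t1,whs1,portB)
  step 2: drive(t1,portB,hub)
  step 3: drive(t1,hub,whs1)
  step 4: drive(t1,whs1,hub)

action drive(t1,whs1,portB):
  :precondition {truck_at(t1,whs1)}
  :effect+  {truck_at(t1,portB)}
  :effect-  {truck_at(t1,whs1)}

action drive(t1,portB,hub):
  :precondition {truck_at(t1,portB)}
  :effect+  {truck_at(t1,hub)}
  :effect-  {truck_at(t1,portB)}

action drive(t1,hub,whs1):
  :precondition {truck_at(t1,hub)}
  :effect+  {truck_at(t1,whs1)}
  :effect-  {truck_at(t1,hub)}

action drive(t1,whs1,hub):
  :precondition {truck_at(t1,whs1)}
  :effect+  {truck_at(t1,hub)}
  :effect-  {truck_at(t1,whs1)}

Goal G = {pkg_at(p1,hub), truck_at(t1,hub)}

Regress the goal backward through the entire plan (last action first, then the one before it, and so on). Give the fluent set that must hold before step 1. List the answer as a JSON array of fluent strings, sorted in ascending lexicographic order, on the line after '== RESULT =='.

Regress step by step:
  through step 4 (drive(t1,whs1,hub)): drop {truck_at(t1,hub)}, keep {pkg_at(p1,hub)}, require {truck_at(t1,whs1)}
    → {pkg_at(p1,hub), truck_at(t1,whs1)}
  through step 3 (drive(t1,hub,whs1)): drop {truck_at(t1,whs1)}, keep {pkg_at(p1,hub)}, require {truck_at(t1,hub)}
    → {pkg_at(p1,hub), truck_at(t1,hub)}
  through step 2 (drive(t1,portB,hub)): drop {truck_at(t1,hub)}, keep {pkg_at(p1,hub)}, require {truck_at(t1,portB)}
    → {pkg_at(p1,hub), truck_at(t1,portB)}
  through step 1 (drive(t1,whs1,portB)): drop {truck_at(t1,portB)}, keep {pkg_at(p1,hub)}, require {truck_at(t1,whs1)}
    → {pkg_at(p1,hub), truck_at(t1,whs1)}

== RESULT ==
["pkg_at(p1,hub)", "truck_at(t1,whs1)"]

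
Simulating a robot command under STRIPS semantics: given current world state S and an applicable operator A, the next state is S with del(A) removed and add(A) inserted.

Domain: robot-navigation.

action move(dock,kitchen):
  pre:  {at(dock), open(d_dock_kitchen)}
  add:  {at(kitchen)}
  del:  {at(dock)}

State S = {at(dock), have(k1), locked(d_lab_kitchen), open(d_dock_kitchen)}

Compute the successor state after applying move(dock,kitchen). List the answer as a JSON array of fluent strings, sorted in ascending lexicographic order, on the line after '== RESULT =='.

Compute (S \ del) ∪ add:
  pre ⊆ S: {at(dock), open(d_dock_kitchen)} ⊆ S  — applicable
  S \ del = {have(k1), locked(d_lab_kitchen), open(d_dock_kitchen)}
  ∪ add   = {at(kitchen), have(k1), locked(d_lab_kitchen), open(d_dock_kitchen)}

== RESULT ==
["at(kitchen)", "have(k1)", "locked(d_lab_kitchen)", "open(d_dock_kitchen)"]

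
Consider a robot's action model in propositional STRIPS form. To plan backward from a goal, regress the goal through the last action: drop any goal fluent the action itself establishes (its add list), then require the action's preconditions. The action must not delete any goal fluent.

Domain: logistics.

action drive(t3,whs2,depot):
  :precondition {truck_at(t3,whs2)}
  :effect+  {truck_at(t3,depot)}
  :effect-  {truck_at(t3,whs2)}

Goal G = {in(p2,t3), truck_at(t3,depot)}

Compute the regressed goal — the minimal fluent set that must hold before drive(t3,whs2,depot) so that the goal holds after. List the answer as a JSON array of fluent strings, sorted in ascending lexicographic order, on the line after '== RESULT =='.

Compute (G \ add) ∪ pre:
  G ∩ del = {}  (empty — regression defined)
  G \ add = {in(p2,t3), truck_at(t3,depot)} \ {truck_at(t3,depot)} = {in(p2,t3)}
  ∪ pre   = {in(p2,t3)} ∪ {truck_at(t3,whs2)}
          = {in(p2,t3), truck_at(t3,whs2)}

== RESULT ==
["in(p2,t3)", "truck_at(t3,whs2)"]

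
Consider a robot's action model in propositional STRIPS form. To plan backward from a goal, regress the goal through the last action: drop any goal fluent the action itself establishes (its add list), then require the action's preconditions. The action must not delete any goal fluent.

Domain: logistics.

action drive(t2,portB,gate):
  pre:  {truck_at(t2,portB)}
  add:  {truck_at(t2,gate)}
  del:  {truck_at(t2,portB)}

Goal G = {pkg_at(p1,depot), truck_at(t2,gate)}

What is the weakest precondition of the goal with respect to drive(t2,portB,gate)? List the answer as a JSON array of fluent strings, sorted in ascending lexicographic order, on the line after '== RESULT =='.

Compute (G \ add) ∪ pre:
  G ∩ del = {}  (empty — regression defined)
  G \ add = {pkg_at(p1,depot), truck_at(t2,gate)} \ {truck_at(t2,gate)} = {pkg_at(p1,depot)}
  ∪ pre   = {pkg_at(p1,depot)} ∪ {truck_at(t2,portB)}
          = {pkg_at(p1,depot), truck_at(t2,portB)}

== RESULT ==
["pkg_at(p1,depot)", "truck_at(t2,portB)"]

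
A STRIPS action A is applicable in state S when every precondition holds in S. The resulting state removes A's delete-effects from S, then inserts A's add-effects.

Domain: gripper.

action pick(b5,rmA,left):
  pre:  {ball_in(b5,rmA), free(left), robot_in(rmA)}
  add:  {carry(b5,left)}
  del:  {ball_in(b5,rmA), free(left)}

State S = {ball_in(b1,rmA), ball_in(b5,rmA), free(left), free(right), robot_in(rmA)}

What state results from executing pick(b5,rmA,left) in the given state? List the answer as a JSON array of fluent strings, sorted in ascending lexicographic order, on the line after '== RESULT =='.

Progress:
  pre ⊆ S: {ball_in(b5,rmA), free(left), robot_in(rmA)} ⊆ S  — applicable
  S \ del = {ball_in(b1,rmA), free(right), robot_in(rmA)}
  ∪ add   = {ball_in(b1,rmA), carry(b5,left), free(right), robot_in(rmA)}

== RESULT ==
["ball_in(b1,rmA)", "carry(b5,left)", "free(right)", "robot_in(rmA)"]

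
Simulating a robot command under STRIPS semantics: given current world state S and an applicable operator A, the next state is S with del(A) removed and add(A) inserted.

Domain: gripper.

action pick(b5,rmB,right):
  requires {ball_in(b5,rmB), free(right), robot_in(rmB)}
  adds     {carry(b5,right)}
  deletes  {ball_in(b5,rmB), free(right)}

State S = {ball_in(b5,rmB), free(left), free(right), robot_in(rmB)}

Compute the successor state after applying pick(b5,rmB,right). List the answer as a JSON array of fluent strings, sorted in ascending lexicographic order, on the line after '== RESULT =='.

Compute (S \ del) ∪ add:
  pre ⊆ S: {ball_in(b5,rmB), free(right), robot_in(rmB)} ⊆ S  — applicable
  S \ del = {free(left), robot_in(rmB)}
  ∪ add   = {carry(b5,right), free(left), robot_in(rmB)}

== RESULT ==
["carry(b5,right)", "free(left)", "robot_in(rmB)"]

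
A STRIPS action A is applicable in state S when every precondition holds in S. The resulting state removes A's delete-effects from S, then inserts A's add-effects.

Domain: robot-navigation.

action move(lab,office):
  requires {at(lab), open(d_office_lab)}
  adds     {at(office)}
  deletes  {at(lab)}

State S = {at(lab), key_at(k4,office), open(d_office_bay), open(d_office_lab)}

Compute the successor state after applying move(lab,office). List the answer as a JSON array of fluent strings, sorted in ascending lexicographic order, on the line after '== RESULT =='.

Progress:
  pre ⊆ S: {at(lab), open(d_office_lab)} ⊆ S  — applicable
  S \ del = {key_at(k4,office), open(d_office_bay), open(d_office_lab)}
  ∪ add   = {at(office), key_at(k4,office), open(d_office_bay), open(d_office_lab)}

== RESULT ==
["at(office)", "key_at(k4,office)", "open(d_office_bay)", "open(d_office_lab)"]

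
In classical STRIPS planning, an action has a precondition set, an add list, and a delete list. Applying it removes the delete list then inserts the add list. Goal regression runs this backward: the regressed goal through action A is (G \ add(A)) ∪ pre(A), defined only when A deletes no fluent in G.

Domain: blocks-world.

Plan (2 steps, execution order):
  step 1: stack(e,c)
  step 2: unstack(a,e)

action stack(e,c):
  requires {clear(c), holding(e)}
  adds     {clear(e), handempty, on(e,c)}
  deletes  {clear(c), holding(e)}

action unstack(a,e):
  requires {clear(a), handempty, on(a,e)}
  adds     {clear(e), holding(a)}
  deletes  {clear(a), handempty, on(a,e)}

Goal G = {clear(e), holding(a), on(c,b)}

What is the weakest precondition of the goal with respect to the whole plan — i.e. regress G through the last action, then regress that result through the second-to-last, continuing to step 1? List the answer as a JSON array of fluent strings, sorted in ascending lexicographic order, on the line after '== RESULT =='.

Work backward from the goal:
  through step 2 (unstack(a,e)): drop {clear(e), holding(a)}, keep {on(c,b)}, require {clear(a), handempty, on(a,e)}
    → {clear(a), handempty, on(a,e), on(c,b)}
  through step 1 (stack(e,c)): drop {handempty}, keep {clear(a), on(a,e), on(c,b)}, require {clear(c), holding(e)}
    → {clear(a), clear(c), holding(e), on(a,e), on(c,b)}

== RESULT ==
["clear(a)", "clear(c)", "holding(e)", "on(a,e)", "on(c,b)"]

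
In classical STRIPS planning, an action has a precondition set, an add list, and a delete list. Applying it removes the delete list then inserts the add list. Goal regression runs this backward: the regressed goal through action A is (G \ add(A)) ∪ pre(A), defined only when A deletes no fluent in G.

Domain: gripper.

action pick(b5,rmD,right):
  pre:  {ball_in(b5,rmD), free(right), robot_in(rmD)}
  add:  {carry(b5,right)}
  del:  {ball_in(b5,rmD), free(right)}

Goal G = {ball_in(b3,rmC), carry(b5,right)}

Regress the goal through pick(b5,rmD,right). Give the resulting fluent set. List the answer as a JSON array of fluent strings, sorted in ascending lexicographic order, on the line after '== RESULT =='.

Compute (G \ add) ∪ pre:
  G ∩ del = {}  (empty — regression defined)
  G \ add = {ball_in(b3,rmC), carry(b5,right)} \ {carry(b5,right)} = {ball_in(b3,rmC)}
  ∪ pre   = {ball_in(b3,rmC)} ∪ {ball_in(b5,rmD), free(right), robot_in(rmD)}
          = {ball_in(b3,rmC), ball_in(b5,rmD), free(right), robot_in(rmD)}

== RESULT ==
["ball_in(b3,rmC)", "ball_in(b5,rmD)", "free(right)", "robot_in(rmD)"]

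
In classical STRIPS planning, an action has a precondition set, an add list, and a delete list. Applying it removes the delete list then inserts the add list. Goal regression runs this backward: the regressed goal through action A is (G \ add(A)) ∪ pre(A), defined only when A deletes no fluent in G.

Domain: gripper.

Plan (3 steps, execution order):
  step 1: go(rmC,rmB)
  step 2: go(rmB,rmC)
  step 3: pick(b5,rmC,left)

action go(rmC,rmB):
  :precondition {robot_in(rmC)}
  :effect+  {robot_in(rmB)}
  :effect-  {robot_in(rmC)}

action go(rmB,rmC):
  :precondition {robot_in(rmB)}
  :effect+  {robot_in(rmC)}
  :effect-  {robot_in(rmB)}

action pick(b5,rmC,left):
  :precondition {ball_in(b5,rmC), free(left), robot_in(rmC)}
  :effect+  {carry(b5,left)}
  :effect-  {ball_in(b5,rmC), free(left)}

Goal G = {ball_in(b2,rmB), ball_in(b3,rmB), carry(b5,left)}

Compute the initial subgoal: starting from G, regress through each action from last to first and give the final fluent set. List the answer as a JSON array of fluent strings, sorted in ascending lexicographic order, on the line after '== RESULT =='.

Work backward from the goal:
  through step 3 (pick(b5,rmC,left)): drop {carry(b5,left)}, keep {ball_in(b2,rmB), ball_in(b3,rmB)}, require {ball_in(b5,rmC), free(left), robot_in(rmC)}
    → {ball_in(b2,rmB), ball_in(b3,rmB), ball_in(b5,rmC), free(left), robot_in(rmC)}
  through step 2 (go(rmB,rmC)): drop {robot_in(rmC)}, keep {ball_in(b2,rmB), ball_in(b3,rmB), ball_in(b5,rmC), free(left)}, require {robot_in(rmB)}
    → {ball_in(b2,rmB), ball_in(b3,rmB), ball_in(b5,rmC), free(left), robot_in(rmB)}
  through step 1 (go(rmC,rmB)): drop {robot_in(rmB)}, keep {ball_in(b2,rmB), ball_in(b3,rmB), ball_in(b5,rmC), free(left)}, require {robot_in(rmC)}
    → {ball_in(b2,rmB), ball_in(b3,rmB), ball_in(b5,rmC), free(left), robot_in(rmC)}

== RESULT ==
["ball_in(b2,rmB)", "ball_in(b3,rmB)", "ball_in(b5,rmC)", "free(left)", "robot_in(rmC)"]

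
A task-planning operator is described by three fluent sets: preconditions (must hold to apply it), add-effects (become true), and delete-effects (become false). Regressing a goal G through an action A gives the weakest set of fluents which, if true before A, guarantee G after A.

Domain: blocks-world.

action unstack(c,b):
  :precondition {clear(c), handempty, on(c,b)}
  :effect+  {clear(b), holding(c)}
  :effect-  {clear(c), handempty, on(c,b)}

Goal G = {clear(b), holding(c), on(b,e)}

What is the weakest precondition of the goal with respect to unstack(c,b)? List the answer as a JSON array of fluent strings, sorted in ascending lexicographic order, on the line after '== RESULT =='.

Regress:
  G ∩ del = {}  (empty — regression defined)
  G \ add = {clear(b), holding(c), on(b,e)} \ {clear(b), holding(c)} = {on(b,e)}
  ∪ pre   = {on(b,e)} ∪ {clear(c), handempty, on(c,b)}
          = {clear(c), handempty, on(b,e), on(c,b)}

== RESULT ==
["clear(c)", "handempty", "on(b,e)", "on(c,b)"]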